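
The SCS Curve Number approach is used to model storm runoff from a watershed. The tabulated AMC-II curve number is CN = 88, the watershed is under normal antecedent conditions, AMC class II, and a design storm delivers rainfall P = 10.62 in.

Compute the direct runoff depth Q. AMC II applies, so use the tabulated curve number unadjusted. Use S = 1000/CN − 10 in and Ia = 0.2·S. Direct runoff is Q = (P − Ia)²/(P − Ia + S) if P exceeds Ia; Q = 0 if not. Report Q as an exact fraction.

Average conditions: CN = 88 (no AMC adjustment).
S = 1000/88 − 10 = 15/11 in ≈ 1.364 in
Ia = 0.2S: 0.2·1.364 = 0.273 in (exactly 3/11)
Since P=10.620 > Ia=0.273: effective rainfall P−Ia = 5691/550 in
Q: (5691/550)² ÷ (6441/550) = 10795827/1180850 in (≈ 9.142 in)

Q = 10795827/1180850 in ≈ 9.142 in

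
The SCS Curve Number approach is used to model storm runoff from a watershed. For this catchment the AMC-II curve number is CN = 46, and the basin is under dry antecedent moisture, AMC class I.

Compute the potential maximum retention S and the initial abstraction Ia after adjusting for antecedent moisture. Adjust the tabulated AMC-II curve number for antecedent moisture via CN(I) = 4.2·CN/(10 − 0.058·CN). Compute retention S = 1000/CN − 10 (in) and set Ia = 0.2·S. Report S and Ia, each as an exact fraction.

Adjust CN=46 to AMC I: 4.2·46/(10 − 0.058·46) → (966/5) ÷ (1833/250) = 16100/611 ≈ 26.350
S = 1000/(16100/611) − 10 = 4500/161 in ≈ 27.950 in
Ia = 0.2·(4500/161) = 900/161 in ≈ 5.590 in

S = 4500/161 in ≈ 27.950 in; Ia = 900/161 in ≈ 5.590 in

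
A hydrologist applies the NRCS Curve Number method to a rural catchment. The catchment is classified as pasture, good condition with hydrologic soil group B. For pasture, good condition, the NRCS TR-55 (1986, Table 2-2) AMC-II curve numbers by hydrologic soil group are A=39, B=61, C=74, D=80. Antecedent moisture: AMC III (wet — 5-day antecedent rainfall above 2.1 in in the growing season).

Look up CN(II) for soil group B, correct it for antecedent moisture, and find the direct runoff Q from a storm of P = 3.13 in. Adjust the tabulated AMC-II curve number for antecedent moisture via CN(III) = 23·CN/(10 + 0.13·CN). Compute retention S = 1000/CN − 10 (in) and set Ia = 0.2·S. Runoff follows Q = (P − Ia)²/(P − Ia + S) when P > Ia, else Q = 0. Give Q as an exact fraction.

Q = 130421377321/105384801700 in ≈ 1.238 in

NRCS table: pasture, good condition, soil group B → CN(II) = 61
Adjust CN=61 to AMC III: 23·61/(10 + 0.13·61) → 1403 ÷ (1793/100) = 140300/1793 ≈ 78.249
S = 1000/(140300/1793) − 10 = 3900/1403 in ≈ 2.780 in
Initial abstraction Ia = S/5 = (3900/1403)/5 = 780/1403 ≈ 0.556 in
Excess rainfall: 3.130 − 0.556 = 2.574 in; P > Ia so Q > 0
Runoff Q = (P−Ia)²/(P−Ia+S) = (2.574)²/(2.574+2.780) = 130421377321/105384801700 ≈ 1.238 in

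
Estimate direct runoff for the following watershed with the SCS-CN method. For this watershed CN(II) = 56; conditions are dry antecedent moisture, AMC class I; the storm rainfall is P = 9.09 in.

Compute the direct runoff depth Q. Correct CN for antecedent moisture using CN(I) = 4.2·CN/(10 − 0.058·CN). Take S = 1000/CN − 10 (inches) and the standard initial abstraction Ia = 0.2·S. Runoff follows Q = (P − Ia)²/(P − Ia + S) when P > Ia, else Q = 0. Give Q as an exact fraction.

Q = 6181576129/5198258100 in ≈ 1.189 in

Adjust CN=56 to AMC I: 4.2·56/(10 − 0.058·56) → (1176/5) ÷ (844/125) = 7350/211 ≈ 34.834
Max retention: S = 1000/(7350/211) − 10 = 2750/147 in (≈ 18.707 in)
Ia = 0.2·(2750/147) = 550/147 in ≈ 3.741 in
Excess rainfall: 9.090 − 3.741 = 5.349 in; P > Ia so Q > 0
Q = (78623/14700)²/((78623/14700) + 2750/147) = (6181576129/216090000)/(353623/14700) = 6181576129/5198258100 in ≈ 1.189 in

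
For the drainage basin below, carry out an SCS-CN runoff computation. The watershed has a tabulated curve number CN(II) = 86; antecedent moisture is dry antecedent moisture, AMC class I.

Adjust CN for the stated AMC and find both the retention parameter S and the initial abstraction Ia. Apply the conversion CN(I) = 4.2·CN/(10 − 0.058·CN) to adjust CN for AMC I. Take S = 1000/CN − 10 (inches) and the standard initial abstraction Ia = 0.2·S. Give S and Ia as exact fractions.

S = 500/129 in ≈ 3.876 in; Ia = 100/129 in ≈ 0.775 in

CN(I) from CN(II)=86: (4.2·86)/(10 − 0.058·86) = 12900/179 ≈ 72.067
S = 1000/(12900/179) − 10 = 500/129 in ≈ 3.876 in
Initial abstraction Ia = S/5 = (500/129)/5 = 100/129 ≈ 0.775 in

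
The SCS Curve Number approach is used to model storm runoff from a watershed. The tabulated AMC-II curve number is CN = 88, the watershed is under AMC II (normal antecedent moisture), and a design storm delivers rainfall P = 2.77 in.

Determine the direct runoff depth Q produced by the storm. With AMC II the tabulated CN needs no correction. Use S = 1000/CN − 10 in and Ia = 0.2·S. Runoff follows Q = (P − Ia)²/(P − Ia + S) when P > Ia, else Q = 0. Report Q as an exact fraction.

AMC II — tabulated CN = 88 applies directly.
Max retention: S = 1000/88 − 10 = 15/11 in (≈ 1.364 in)
Ia = 0.2S: 0.2·1.364 = 0.273 in (exactly 3/11)
P − Ia = 2.770 − 0.273 = 2747/1100 ≈ 2.497 in (> 0, runoff occurs)
Runoff Q = (P−Ia)²/(P−Ia+S) = (2.497)²/(2.497+1.364) = 7546009/4671700 ≈ 1.615 in

Q = 7546009/4671700 in ≈ 1.615 in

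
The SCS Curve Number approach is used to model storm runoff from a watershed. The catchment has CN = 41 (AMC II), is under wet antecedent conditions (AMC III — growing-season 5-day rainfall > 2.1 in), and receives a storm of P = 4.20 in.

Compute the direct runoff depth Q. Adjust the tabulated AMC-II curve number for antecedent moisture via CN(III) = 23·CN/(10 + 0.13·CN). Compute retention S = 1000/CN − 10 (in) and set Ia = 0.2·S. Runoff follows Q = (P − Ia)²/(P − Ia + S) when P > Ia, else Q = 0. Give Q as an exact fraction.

Wet (AMC III): CN(III) = 23·41/(10 + 0.13·41) = 943/(1533/100) = 94300/1533 ≈ 61.513
S = 1000/(94300/1533) − 10 = 5900/943 in ≈ 6.257 in
Ia = 0.2·(5900/943) = 1180/943 in ≈ 1.251 in
Since P=4.200 > Ia=1.251: effective rainfall P−Ia = 13903/4715 in
Runoff Q = (P−Ia)²/(P−Ia+S) = (2.949)²/(2.949+6.257) = 193293409/204645145 ≈ 0.945 in

Q = 193293409/204645145 in ≈ 0.945 in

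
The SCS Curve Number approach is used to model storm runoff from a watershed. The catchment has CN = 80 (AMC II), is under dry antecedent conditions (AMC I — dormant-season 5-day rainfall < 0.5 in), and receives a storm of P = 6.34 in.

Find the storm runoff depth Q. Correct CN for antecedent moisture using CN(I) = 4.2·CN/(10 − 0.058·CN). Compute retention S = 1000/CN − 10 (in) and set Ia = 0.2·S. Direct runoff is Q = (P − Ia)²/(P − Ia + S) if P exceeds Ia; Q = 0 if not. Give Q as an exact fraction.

Q = 29235649/12239850 in ≈ 2.389 in

Dry (AMC I): CN(I) = 4.2·80/(10 − 0.058·80) = 336/(134/25) = 4200/67 ≈ 62.687
S = 1000/(4200/67) − 10 = 125/21 in ≈ 5.952 in
Ia = 0.2·(125/21) = 25/21 in ≈ 1.190 in
Since P=6.340 > Ia=1.190: effective rainfall P−Ia = 5407/1050 in
Runoff Q = (P−Ia)²/(P−Ia+S) = (5.150)²/(5.150+5.952) = 29235649/12239850 ≈ 2.389 in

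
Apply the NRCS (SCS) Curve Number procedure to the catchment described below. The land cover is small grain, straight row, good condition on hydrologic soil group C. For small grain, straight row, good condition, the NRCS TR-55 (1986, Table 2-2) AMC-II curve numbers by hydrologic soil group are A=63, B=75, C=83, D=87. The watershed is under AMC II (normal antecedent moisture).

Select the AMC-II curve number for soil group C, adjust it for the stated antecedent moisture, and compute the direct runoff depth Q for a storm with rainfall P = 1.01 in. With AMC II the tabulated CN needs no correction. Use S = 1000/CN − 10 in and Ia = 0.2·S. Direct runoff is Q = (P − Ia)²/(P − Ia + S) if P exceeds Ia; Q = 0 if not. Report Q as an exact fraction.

NRCS table: small grain, straight row, good condition, soil group C → CN(II) = 83
AMC II — tabulated CN = 83 applies directly.
Retention S: 1000/CN − 10 with CN=83.000 → S = 170/83 ≈ 2.048 in
Ia = 0.2S: 0.2·2.048 = 0.410 in (exactly 34/83)
Excess rainfall: 1.010 − 0.410 = 0.600 in; P > Ia so Q > 0
Q = (4983/8300)²/((4983/8300) + 170/83) = (24830289/68890000)/(21983/8300) = 24830289/182458900 in ≈ 0.136 in

Q = 24830289/182458900 in ≈ 0.136 in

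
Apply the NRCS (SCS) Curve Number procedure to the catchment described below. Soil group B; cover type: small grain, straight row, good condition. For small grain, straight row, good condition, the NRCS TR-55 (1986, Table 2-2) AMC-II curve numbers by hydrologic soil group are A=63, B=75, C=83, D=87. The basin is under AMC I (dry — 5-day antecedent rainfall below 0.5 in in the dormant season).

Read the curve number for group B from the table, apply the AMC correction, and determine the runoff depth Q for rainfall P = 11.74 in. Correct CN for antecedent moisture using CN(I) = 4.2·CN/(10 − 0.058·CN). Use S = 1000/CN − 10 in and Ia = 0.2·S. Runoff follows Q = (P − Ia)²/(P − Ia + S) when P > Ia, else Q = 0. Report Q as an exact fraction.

Q = 1022784361/179490150 in ≈ 5.698 in

NRCS table: small grain, straight row, good condition, soil group B → CN(II) = 75
Dry (AMC I): CN(I) = 4.2·75/(10 − 0.058·75) = 315/(113/20) = 6300/113 ≈ 55.752
Retention S: 1000/CN − 10 with CN=55.752 → S = 500/63 ≈ 7.937 in
Ia = 0.2S: 0.2·7.937 = 1.587 in (exactly 100/63)
Excess rainfall: 11.740 − 1.587 = 10.153 in; P > Ia so Q > 0
Runoff Q = (P−Ia)²/(P−Ia+S) = (10.153)²/(10.153+7.937) = 1022784361/179490150 ≈ 5.698 in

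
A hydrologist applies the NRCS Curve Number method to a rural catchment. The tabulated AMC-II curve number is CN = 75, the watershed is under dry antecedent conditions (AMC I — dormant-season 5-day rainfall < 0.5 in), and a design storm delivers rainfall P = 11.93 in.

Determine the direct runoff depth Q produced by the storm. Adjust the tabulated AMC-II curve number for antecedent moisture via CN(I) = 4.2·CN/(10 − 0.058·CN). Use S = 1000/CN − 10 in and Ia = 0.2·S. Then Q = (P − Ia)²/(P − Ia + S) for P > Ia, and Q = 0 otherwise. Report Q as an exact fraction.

Dry (AMC I): CN(I) = 4.2·75/(10 − 0.058·75) = 315/(113/20) = 6300/113 ≈ 55.752
Max retention: S = 1000/(6300/113) − 10 = 500/63 in (≈ 7.937 in)
Ia = 0.2·(500/63) = 100/63 in ≈ 1.587 in
Excess rainfall: 11.930 − 1.587 = 10.343 in; P > Ia so Q > 0
Q = (65159/6300)²/((65159/6300) + 500/63) = (4245695281/39690000)/(115159/6300) = 4245695281/725501700 in ≈ 5.852 in

Q = 4245695281/725501700 in ≈ 5.852 in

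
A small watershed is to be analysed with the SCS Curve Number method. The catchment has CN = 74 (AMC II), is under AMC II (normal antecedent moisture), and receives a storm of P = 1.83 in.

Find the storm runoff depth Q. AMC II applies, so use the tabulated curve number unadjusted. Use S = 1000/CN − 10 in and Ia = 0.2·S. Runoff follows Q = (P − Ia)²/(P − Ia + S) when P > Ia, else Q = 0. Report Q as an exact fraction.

Q = 17397241/63532700 in ≈ 0.274 in

CN(II) = 74; AMC II needs no correction.
S = 1000/74 − 10 = 130/37 in ≈ 3.514 in
Ia = 0.2S: 0.2·3.514 = 0.703 in (exactly 26/37)
P − Ia = 1.830 − 0.703 = 4171/3700 ≈ 1.127 in (> 0, runoff occurs)
Q = (4171/3700)²/((4171/3700) + 130/37) = (17397241/13690000)/(17171/3700) = 17397241/63532700 in ≈ 0.274 in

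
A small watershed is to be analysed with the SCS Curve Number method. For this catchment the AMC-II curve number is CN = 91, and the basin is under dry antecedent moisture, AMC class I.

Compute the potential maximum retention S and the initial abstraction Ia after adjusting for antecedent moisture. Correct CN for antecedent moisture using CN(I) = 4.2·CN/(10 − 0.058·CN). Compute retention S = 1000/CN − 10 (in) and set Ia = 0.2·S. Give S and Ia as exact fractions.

S = 1500/637 in ≈ 2.355 in; Ia = 300/637 in ≈ 0.471 in

CN(I) from CN(II)=91: (4.2·91)/(10 − 0.058·91) = 63700/787 ≈ 80.940
Max retention: S = 1000/(63700/787) − 10 = 1500/637 in (≈ 2.355 in)
Ia = 0.2S: 0.2·2.355 = 0.471 in (exactly 300/637)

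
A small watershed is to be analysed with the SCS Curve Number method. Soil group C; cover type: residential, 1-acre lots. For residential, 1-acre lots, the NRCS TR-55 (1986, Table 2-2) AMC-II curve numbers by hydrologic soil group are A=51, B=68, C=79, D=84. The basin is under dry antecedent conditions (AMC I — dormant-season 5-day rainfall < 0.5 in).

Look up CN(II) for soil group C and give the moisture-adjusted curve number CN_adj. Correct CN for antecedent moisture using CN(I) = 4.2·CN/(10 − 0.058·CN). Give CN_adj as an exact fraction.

NRCS table: residential, 1-acre lots, soil group C → CN(II) = 79
CN(I) from CN(II)=79: (4.2·79)/(10 − 0.058·79) = 7900/129 ≈ 61.240

CN_adj = 7900/129 ≈ 61.240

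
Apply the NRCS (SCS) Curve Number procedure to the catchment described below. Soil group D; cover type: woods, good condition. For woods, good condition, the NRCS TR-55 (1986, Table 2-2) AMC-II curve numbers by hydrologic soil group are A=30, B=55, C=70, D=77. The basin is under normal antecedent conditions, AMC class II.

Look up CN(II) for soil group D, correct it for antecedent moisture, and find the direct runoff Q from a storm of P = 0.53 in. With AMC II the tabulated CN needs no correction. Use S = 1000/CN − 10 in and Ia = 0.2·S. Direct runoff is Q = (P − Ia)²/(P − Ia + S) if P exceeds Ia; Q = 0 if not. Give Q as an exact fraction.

Q = 0 in ≈ 0.000 in

NRCS table: woods, good condition, soil group D → CN(II) = 77
Average conditions: CN = 77 (no AMC adjustment).
Max retention: S = 1000/77 − 10 = 230/77 in (≈ 2.987 in)
Ia = 0.2S: 0.2·2.987 = 0.597 in (exactly 46/77)
P = 0.530 ≤ Ia = 0.597 in: entire storm abstracted, Q = 0.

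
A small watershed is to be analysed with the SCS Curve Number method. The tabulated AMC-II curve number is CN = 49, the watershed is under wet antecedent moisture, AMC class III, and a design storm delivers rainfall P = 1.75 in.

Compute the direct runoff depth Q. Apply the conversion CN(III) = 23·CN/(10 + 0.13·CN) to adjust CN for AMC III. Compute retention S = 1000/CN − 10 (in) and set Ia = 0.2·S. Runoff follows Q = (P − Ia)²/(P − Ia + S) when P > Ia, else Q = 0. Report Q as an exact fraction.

Q = 14508481/109134172 in ≈ 0.133 in

Adjust CN=49 to AMC III: 23·49/(10 + 0.13·49) → 1127 ÷ (1637/100) = 112700/1637 ≈ 68.845
Max retention: S = 1000/(112700/1637) − 10 = 5100/1127 in (≈ 4.525 in)
Ia = 0.2S: 0.2·4.525 = 0.905 in (exactly 1020/1127)
Since P=1.750 > Ia=0.905: effective rainfall P−Ia = 3809/4508 in
Runoff Q = (P−Ia)²/(P−Ia+S) = (0.845)²/(0.845+4.525) = 14508481/109134172 ≈ 0.133 in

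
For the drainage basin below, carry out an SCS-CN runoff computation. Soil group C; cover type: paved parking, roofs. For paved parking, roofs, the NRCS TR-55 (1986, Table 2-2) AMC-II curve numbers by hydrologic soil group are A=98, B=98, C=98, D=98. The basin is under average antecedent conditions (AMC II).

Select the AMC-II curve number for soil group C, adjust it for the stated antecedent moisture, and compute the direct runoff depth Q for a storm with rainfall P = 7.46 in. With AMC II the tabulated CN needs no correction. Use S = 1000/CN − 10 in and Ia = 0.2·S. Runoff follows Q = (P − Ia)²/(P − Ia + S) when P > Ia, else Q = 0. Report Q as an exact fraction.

NRCS table: paved parking, roofs, soil group C → CN(II) = 98
CN(II) = 98; AMC II needs no correction.
Retention S: 1000/CN − 10 with CN=98.000 → S = 10/49 ≈ 0.204 in
Ia = 0.2S: 0.2·0.204 = 0.041 in (exactly 2/49)
P − Ia = 7.460 − 0.041 = 18177/2450 ≈ 7.419 in (> 0, runoff occurs)
Q = (18177/2450)²/((18177/2450) + 10/49) = (330403329/6002500)/(18677/2450) = 330403329/45758650 in ≈ 7.221 in

Q = 330403329/45758650 in ≈ 7.221 in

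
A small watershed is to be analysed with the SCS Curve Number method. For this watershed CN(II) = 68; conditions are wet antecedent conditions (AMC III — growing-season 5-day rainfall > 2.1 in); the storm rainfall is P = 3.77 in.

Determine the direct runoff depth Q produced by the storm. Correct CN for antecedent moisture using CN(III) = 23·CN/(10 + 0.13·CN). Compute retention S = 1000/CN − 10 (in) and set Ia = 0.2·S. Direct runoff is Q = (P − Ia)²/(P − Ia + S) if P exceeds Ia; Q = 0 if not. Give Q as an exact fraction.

Q = 17267799649/8266013700 in ≈ 2.089 in

CN(III) from CN(II)=68: (23·68)/(10 + 0.13·68) = 39100/471 ≈ 83.015
S = 1000/(39100/471) − 10 = 800/391 in ≈ 2.046 in
Initial abstraction Ia = S/5 = (800/391)/5 = 160/391 ≈ 0.409 in
Excess rainfall: 3.770 − 0.409 = 3.361 in; P > Ia so Q > 0
Runoff Q = (P−Ia)²/(P−Ia+S) = (3.361)²/(3.361+2.046) = 17267799649/8266013700 ≈ 2.089 in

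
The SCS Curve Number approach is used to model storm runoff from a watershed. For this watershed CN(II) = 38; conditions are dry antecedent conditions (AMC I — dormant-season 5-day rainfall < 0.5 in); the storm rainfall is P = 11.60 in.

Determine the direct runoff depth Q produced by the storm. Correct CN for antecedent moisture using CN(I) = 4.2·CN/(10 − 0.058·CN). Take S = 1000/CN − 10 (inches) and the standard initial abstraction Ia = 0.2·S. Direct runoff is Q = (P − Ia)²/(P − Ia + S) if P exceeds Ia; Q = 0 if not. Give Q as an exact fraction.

Dry (AMC I): CN(I) = 4.2·38/(10 − 0.058·38) = (798/5)/(1949/250) = 39900/1949 ≈ 20.472
Retention S: 1000/CN − 10 with CN=20.472 → S = 15500/399 ≈ 38.847 in
Ia = 0.2S: 0.2·38.847 = 7.769 in (exactly 3100/399)
Excess rainfall: 11.600 − 7.769 = 3.831 in; P > Ia so Q > 0
Q: (7642/1995)² ÷ (85142/1995) = 29200082/84929145 in (≈ 0.344 in)

Q = 29200082/84929145 in ≈ 0.344 in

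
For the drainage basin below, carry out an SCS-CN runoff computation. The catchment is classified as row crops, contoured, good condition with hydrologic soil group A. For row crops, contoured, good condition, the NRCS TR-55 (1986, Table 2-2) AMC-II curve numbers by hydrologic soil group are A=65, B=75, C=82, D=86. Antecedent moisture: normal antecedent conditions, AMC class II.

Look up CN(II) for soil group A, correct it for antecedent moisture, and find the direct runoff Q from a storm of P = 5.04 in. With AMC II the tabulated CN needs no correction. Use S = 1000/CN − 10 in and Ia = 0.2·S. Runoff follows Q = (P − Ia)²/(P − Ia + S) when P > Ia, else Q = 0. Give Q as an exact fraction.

NRCS table: row crops, contoured, good condition, soil group A → CN(II) = 65
AMC II — tabulated CN = 65 applies directly.
Retention S: 1000/CN − 10 with CN=65.000 → S = 70/13 ≈ 5.385 in
Ia = 0.2S: 0.2·5.385 = 1.077 in (exactly 14/13)
P − Ia = 5.040 − 1.077 = 1288/325 ≈ 3.963 in (> 0, runoff occurs)
Q: (1288/325)² ÷ (3038/325) = 16928/10075 in (≈ 1.680 in)

Q = 16928/10075 in ≈ 1.680 in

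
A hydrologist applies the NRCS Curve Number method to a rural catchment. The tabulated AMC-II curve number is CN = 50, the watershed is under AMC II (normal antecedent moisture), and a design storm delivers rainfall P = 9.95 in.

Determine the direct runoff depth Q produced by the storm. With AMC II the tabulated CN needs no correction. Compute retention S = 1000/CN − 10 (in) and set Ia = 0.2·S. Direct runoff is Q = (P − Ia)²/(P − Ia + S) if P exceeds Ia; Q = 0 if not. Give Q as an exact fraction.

Average conditions: CN = 50 (no AMC adjustment).
Max retention: S = 1000/50 − 10 = 10 in (≈ 10.000 in)
Ia = 0.2·10 = 2 in ≈ 2.000 in
P − Ia = 9.950 − 2.000 = 159/20 ≈ 7.950 in (> 0, runoff occurs)
Runoff Q = (P−Ia)²/(P−Ia+S) = (7.950)²/(7.950+10.000) = 25281/7180 ≈ 3.521 in

Q = 25281/7180 in ≈ 3.521 in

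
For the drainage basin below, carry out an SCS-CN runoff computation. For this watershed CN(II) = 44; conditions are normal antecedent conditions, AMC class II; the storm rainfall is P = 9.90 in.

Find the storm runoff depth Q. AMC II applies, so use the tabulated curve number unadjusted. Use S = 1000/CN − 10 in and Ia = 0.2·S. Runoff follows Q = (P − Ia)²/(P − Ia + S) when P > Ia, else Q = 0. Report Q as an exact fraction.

CN(II) = 44; AMC II needs no correction.
Retention S: 1000/CN − 10 with CN=44.000 → S = 140/11 ≈ 12.727 in
Ia = 0.2S: 0.2·12.727 = 2.545 in (exactly 28/11)
P − Ia = 9.900 − 2.545 = 809/110 ≈ 7.355 in (> 0, runoff occurs)
Q = (809/110)²/((809/110) + 140/11) = (654481/12100)/(2209/110) = 654481/242990 in ≈ 2.693 in

Q = 654481/242990 in ≈ 2.693 in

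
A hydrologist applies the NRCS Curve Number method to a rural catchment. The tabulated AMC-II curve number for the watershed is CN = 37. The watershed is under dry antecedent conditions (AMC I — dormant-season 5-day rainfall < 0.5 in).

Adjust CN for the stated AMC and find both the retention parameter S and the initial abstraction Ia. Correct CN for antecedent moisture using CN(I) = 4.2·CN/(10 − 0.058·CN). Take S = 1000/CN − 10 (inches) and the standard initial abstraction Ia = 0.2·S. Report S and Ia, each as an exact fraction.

S = 1500/37 in ≈ 40.541 in; Ia = 300/37 in ≈ 8.108 in

Dry (AMC I): CN(I) = 4.2·37/(10 − 0.058·37) = (777/5)/(3927/500) = 3700/187 ≈ 19.786
Retention S: 1000/CN − 10 with CN=19.786 → S = 1500/37 ≈ 40.541 in
Ia = 0.2·(1500/37) = 300/37 in ≈ 8.108 in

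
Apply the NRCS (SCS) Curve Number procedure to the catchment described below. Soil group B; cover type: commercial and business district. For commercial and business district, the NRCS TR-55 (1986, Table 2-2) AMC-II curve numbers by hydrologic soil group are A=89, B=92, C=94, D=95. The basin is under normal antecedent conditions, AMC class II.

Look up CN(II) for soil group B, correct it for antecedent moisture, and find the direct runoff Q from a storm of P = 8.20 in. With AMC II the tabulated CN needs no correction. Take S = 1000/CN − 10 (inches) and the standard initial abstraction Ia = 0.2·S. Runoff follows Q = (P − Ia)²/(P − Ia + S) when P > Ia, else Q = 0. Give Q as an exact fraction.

Q = 851929/117645 in ≈ 7.242 in

NRCS table: commercial and business district, soil group B → CN(II) = 92
AMC II — tabulated CN = 92 applies directly.
Retention S: 1000/CN − 10 with CN=92.000 → S = 20/23 ≈ 0.870 in
Initial abstraction Ia = S/5 = (20/23)/5 = 4/23 ≈ 0.174 in
Excess rainfall: 8.200 − 0.174 = 8.026 in; P > Ia so Q > 0
Q = (923/115)²/((923/115) + 20/23) = (851929/13225)/(1023/115) = 851929/117645 in ≈ 7.242 in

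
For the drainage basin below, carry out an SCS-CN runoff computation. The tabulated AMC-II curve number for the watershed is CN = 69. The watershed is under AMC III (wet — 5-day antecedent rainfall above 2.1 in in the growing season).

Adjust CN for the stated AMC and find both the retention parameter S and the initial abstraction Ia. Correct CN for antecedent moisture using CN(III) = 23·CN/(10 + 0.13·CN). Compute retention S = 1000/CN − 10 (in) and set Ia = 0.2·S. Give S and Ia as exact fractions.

S = 3100/1587 in ≈ 1.953 in; Ia = 620/1587 in ≈ 0.391 in

CN(III) from CN(II)=69: (23·69)/(10 + 0.13·69) = 158700/1897 ≈ 83.658
S = 1000/(158700/1897) − 10 = 3100/1587 in ≈ 1.953 in
Ia = 0.2S: 0.2·1.953 = 0.391 in (exactly 620/1587)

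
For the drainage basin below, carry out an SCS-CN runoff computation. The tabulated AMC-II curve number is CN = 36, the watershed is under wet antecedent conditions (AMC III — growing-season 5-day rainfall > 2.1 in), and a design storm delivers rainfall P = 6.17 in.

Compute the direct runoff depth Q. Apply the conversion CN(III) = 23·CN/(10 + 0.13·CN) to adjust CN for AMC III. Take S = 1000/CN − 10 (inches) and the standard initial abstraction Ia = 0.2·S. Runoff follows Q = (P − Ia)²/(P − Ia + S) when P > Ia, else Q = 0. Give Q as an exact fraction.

Adjust CN=36 to AMC III: 23·36/(10 + 0.13·36) → 828 ÷ (367/25) = 20700/367 ≈ 56.403
Max retention: S = 1000/(20700/367) − 10 = 1600/207 in (≈ 7.729 in)
Ia = 0.2·(1600/207) = 320/207 in ≈ 1.546 in
Since P=6.170 > Ia=1.546: effective rainfall P−Ia = 95719/20700 in
Q: (95719/20700)² ÷ (255719/20700) = 9162126961/5293383300 in (≈ 1.731 in)

Q = 9162126961/5293383300 in ≈ 1.731 in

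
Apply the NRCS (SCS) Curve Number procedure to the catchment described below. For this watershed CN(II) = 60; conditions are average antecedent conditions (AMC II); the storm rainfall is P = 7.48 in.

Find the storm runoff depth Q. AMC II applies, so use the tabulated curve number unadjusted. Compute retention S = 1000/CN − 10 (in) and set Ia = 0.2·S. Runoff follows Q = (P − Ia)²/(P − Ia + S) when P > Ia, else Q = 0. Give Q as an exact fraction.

Q = 212521/72075 in ≈ 2.949 in

CN(II) = 60; AMC II needs no correction.
Retention S: 1000/CN − 10 with CN=60.000 → S = 20/3 ≈ 6.667 in
Ia = 0.2·(20/3) = 4/3 in ≈ 1.333 in
P − Ia = 7.480 − 1.333 = 461/75 ≈ 6.147 in (> 0, runoff occurs)
Q: (461/75)² ÷ (961/75) = 212521/72075 in (≈ 2.949 in)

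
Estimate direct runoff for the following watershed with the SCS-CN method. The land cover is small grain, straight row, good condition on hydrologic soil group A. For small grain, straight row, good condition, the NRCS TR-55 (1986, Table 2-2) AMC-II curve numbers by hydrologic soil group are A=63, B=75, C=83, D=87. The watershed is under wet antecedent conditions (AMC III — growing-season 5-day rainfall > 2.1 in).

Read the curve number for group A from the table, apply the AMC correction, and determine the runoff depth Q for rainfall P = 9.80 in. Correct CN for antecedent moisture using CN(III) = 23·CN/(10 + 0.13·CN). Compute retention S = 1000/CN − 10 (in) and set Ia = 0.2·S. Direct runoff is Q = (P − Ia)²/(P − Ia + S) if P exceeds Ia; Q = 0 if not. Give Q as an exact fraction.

NRCS table: small grain, straight row, good condition, soil group A → CN(II) = 63
Adjust CN=63 to AMC III: 23·63/(10 + 0.13·63) → 1449 ÷ (1819/100) = 144900/1819 ≈ 79.659
S = 1000/(144900/1819) − 10 = 3700/1449 in ≈ 2.553 in
Ia = 0.2·(3700/1449) = 740/1449 in ≈ 0.511 in
Excess rainfall: 9.800 − 0.511 = 9.289 in; P > Ia so Q > 0
Q = (67301/7245)²/((67301/7245) + 3700/1449) = (4529424601/52490025)/(85801/7245) = 4529424601/621628245 in ≈ 7.286 in

Q = 4529424601/621628245 in ≈ 7.286 in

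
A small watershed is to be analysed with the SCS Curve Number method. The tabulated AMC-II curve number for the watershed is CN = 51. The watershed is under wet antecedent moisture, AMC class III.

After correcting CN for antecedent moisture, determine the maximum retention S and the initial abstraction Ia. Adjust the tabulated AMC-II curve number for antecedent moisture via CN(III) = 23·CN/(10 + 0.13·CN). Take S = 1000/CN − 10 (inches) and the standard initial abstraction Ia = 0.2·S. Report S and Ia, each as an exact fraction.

S = 4900/1173 in ≈ 4.177 in; Ia = 980/1173 in ≈ 0.835 in

Wet (AMC III): CN(III) = 23·51/(10 + 0.13·51) = 1173/(1663/100) = 117300/1663 ≈ 70.535
Max retention: S = 1000/(117300/1663) − 10 = 4900/1173 in (≈ 4.177 in)
Ia = 0.2·(4900/1173) = 980/1173 in ≈ 0.835 in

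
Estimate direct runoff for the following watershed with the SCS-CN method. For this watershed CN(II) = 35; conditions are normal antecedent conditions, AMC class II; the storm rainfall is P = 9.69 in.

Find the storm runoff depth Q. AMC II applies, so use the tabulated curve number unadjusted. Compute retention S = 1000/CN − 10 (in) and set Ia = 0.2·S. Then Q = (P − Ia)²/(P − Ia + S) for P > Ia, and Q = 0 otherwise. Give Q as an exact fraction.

Q = 17497489/12028100 in ≈ 1.455 in

AMC II — tabulated CN = 35 applies directly.
Max retention: S = 1000/35 − 10 = 130/7 in (≈ 18.571 in)
Ia = 0.2S: 0.2·18.571 = 3.714 in (exactly 26/7)
Excess rainfall: 9.690 − 3.714 = 5.976 in; P > Ia so Q > 0
Q: (4183/700)² ÷ (17183/700) = 17497489/12028100 in (≈ 1.455 in)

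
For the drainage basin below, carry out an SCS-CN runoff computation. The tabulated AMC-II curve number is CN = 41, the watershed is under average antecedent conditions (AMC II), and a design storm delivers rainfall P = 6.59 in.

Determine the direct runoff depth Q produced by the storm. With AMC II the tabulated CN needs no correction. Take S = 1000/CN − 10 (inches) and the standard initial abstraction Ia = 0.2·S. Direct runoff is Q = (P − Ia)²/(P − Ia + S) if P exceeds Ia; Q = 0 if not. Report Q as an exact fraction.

Average conditions: CN = 41 (no AMC adjustment).
Retention S: 1000/CN − 10 with CN=41.000 → S = 590/41 ≈ 14.390 in
Ia = 0.2S: 0.2·14.390 = 2.878 in (exactly 118/41)
P − Ia = 6.590 − 2.878 = 15219/4100 ≈ 3.712 in (> 0, runoff occurs)
Q = (15219/4100)²/((15219/4100) + 590/41) = (231617961/16810000)/(74219/4100) = 231617961/304297900 in ≈ 0.761 in

Q = 231617961/304297900 in ≈ 0.761 in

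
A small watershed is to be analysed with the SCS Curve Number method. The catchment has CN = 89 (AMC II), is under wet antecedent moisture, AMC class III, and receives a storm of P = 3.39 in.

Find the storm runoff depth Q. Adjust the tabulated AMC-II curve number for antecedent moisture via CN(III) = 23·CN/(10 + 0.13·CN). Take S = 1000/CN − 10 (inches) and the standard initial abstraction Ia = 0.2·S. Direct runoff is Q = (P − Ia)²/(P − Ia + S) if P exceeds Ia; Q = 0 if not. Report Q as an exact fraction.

Q = 451493956489/160061685100 in ≈ 2.821 in

Adjust CN=89 to AMC III: 23·89/(10 + 0.13·89) → 2047 ÷ (2157/100) = 204700/2157 ≈ 94.900
S = 1000/(204700/2157) − 10 = 1100/2047 in ≈ 0.537 in
Ia = 0.2·(1100/2047) = 220/2047 in ≈ 0.107 in
Excess rainfall: 3.390 − 0.107 = 3.283 in; P > Ia so Q > 0
Runoff Q = (P−Ia)²/(P−Ia+S) = (3.283)²/(3.283+0.537) = 451493956489/160061685100 ≈ 2.821 in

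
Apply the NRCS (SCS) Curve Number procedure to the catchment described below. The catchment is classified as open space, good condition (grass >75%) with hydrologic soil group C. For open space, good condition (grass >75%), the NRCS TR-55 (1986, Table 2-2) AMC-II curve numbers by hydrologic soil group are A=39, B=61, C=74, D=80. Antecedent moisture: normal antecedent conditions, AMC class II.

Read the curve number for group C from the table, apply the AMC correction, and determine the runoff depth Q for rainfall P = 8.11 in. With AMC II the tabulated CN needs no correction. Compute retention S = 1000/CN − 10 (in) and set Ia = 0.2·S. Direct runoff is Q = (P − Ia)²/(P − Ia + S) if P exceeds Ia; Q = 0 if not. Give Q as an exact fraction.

Q = 751143649/149505900 in ≈ 5.024 in

NRCS table: open space, good condition (grass >75%), soil group C → CN(II) = 74
CN(II) = 74; AMC II needs no correction.
Max retention: S = 1000/74 − 10 = 130/37 in (≈ 3.514 in)
Ia = 0.2·(130/37) = 26/37 in ≈ 0.703 in
Excess rainfall: 8.110 − 0.703 = 7.407 in; P > Ia so Q > 0
Runoff Q = (P−Ia)²/(P−Ia+S) = (7.407)²/(7.407+3.514) = 751143649/149505900 ≈ 5.024 in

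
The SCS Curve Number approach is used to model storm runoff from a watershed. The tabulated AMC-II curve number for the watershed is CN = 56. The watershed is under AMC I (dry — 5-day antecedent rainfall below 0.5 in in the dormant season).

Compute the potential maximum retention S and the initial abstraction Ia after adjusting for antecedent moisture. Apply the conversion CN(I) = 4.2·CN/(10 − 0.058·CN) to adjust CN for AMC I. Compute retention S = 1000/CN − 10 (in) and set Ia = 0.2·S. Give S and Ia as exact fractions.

Adjust CN=56 to AMC I: 4.2·56/(10 − 0.058·56) → (1176/5) ÷ (844/125) = 7350/211 ≈ 34.834
S = 1000/(7350/211) − 10 = 2750/147 in ≈ 18.707 in
Ia = 0.2S: 0.2·18.707 = 3.741 in (exactly 550/147)

S = 2750/147 in ≈ 18.707 in; Ia = 550/147 in ≈ 3.741 in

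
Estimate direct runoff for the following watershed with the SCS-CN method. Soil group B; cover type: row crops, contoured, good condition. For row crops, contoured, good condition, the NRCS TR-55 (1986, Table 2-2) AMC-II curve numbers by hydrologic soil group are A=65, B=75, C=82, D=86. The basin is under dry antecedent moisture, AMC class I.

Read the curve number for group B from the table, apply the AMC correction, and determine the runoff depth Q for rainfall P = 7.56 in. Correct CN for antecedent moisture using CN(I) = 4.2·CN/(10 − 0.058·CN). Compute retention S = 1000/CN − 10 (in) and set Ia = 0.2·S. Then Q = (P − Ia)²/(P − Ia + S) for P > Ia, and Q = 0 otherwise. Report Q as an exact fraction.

NRCS table: row crops, contoured, good condition, soil group B → CN(II) = 75
Adjust CN=75 to AMC I: 4.2·75/(10 − 0.058·75) → 315 ÷ (113/20) = 6300/113 ≈ 55.752
Max retention: S = 1000/(6300/113) − 10 = 500/63 in (≈ 7.937 in)
Initial abstraction Ia = S/5 = (500/63)/5 = 100/63 ≈ 1.587 in
P − Ia = 7.560 − 1.587 = 9407/1575 ≈ 5.973 in (> 0, runoff occurs)
Q: (9407/1575)² ÷ (21907/1575) = 88491649/34503525 in (≈ 2.565 in)

Q = 88491649/34503525 in ≈ 2.565 in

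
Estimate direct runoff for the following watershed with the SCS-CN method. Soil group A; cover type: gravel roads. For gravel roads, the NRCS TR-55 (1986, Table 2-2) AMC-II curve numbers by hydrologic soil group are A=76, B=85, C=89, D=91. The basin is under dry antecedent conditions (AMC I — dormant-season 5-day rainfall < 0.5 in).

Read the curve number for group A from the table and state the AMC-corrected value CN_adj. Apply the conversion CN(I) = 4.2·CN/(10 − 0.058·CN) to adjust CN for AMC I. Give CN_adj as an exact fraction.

CN_adj = 13300/233 ≈ 57.082

NRCS table: gravel roads, soil group A → CN(II) = 76
Adjust CN=76 to AMC I: 4.2·76/(10 − 0.058·76) → (1596/5) ÷ (699/125) = 13300/233 ≈ 57.082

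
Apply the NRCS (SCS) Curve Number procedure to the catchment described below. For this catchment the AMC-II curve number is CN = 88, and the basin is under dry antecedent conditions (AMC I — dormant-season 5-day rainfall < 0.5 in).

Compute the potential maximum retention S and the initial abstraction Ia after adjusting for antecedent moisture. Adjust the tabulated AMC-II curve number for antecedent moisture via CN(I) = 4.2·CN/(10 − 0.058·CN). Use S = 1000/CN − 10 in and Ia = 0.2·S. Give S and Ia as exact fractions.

Dry (AMC I): CN(I) = 4.2·88/(10 − 0.058·88) = (1848/5)/(612/125) = 3850/51 ≈ 75.490
S = 1000/(3850/51) − 10 = 250/77 in ≈ 3.247 in
Ia = 0.2S: 0.2·3.247 = 0.649 in (exactly 50/77)

S = 250/77 in ≈ 3.247 in; Ia = 50/77 in ≈ 0.649 in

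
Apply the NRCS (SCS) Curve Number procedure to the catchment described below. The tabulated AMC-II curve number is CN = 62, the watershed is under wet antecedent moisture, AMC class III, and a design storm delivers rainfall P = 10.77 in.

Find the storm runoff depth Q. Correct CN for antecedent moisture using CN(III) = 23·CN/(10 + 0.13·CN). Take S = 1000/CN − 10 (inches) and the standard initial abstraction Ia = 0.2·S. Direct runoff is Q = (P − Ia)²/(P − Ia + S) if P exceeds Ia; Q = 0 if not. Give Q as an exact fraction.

Wet (AMC III): CN(III) = 23·62/(10 + 0.13·62) = 1426/(903/50) = 71300/903 ≈ 78.959
Retention S: 1000/CN − 10 with CN=78.959 → S = 1900/713 ≈ 2.665 in
Ia = 0.2·(1900/713) = 380/713 in ≈ 0.533 in
Since P=10.770 > Ia=0.533: effective rainfall P−Ia = 729901/71300 in
Q = (729901/71300)²/((729901/71300) + 1900/713) = (532755469801/5083690000)/(919901/71300) = 532755469801/65588941300 in ≈ 8.123 in

Q = 532755469801/65588941300 in ≈ 8.123 in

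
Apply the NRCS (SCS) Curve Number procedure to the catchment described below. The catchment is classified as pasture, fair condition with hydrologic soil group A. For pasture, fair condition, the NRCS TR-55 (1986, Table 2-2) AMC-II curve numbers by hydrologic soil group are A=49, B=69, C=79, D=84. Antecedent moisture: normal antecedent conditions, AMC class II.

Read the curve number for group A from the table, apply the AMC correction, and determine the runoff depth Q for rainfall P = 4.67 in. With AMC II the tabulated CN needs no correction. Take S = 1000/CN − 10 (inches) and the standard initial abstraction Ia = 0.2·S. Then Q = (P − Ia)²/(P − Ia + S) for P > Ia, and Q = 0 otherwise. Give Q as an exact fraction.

Q = 160858489/312046700 in ≈ 0.515 in

NRCS table: pasture, fair condition, soil group A → CN(II) = 49
CN(II) = 49; AMC II needs no correction.
Retention S: 1000/CN − 10 with CN=49.000 → S = 510/49 ≈ 10.408 in
Ia = 0.2S: 0.2·10.408 = 2.082 in (exactly 102/49)
Since P=4.670 > Ia=2.082: effective rainfall P−Ia = 12683/4900 in
Q = (12683/4900)²/((12683/4900) + 510/49) = (160858489/24010000)/(63683/4900) = 160858489/312046700 in ≈ 0.515 in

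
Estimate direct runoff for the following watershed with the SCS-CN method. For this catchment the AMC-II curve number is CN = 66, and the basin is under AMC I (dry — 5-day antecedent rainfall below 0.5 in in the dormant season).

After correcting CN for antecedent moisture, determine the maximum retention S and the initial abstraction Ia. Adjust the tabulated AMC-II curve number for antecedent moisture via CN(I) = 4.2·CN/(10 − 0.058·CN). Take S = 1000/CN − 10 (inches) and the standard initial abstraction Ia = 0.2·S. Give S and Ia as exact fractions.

S = 8500/693 in ≈ 12.266 in; Ia = 1700/693 in ≈ 2.453 in

Dry (AMC I): CN(I) = 4.2·66/(10 − 0.058·66) = (1386/5)/(1543/250) = 69300/1543 ≈ 44.913
Retention S: 1000/CN − 10 with CN=44.913 → S = 8500/693 ≈ 12.266 in
Ia = 0.2S: 0.2·12.266 = 2.453 in (exactly 1700/693)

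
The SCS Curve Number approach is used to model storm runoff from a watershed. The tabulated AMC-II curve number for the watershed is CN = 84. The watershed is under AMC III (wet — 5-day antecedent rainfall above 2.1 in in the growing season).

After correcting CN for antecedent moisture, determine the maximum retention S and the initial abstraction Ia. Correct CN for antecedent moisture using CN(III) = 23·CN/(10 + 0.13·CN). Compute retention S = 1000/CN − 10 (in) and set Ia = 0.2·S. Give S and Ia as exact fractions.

CN(III) from CN(II)=84: (23·84)/(10 + 0.13·84) = 48300/523 ≈ 92.352
S = 1000/(48300/523) − 10 = 400/483 in ≈ 0.828 in
Initial abstraction Ia = S/5 = (400/483)/5 = 80/483 ≈ 0.166 in

S = 400/483 in ≈ 0.828 in; Ia = 80/483 in ≈ 0.166 in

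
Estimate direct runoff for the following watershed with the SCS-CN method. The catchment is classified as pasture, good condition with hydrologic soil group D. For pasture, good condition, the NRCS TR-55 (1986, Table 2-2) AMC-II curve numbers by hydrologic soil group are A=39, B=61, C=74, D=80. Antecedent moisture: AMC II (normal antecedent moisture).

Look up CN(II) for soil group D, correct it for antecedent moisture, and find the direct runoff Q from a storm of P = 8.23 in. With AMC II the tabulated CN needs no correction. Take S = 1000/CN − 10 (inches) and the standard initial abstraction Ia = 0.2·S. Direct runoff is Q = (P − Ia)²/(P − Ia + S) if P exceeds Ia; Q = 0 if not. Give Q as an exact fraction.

NRCS table: pasture, good condition, soil group D → CN(II) = 80
AMC II — tabulated CN = 80 applies directly.
Max retention: S = 1000/80 − 10 = 5/2 in (≈ 2.500 in)
Initial abstraction Ia = S/5 = (5/2)/5 = 1/2 ≈ 0.500 in
Excess rainfall: 8.230 − 0.500 = 7.730 in; P > Ia so Q > 0
Q: (773/100)² ÷ (1023/100) = 597529/102300 in (≈ 5.841 in)

Q = 597529/102300 in ≈ 5.841 in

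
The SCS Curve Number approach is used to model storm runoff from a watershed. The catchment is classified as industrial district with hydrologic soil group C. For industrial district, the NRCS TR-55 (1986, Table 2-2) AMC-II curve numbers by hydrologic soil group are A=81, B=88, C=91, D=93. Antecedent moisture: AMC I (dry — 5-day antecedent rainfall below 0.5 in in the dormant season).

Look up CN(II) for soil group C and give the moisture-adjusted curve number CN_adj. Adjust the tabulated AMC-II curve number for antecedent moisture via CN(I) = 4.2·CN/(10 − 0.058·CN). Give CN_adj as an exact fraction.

CN_adj = 63700/787 ≈ 80.940

NRCS table: industrial district, soil group C → CN(II) = 91
Dry (AMC I): CN(I) = 4.2·91/(10 − 0.058·91) = (1911/5)/(2361/500) = 63700/787 ≈ 80.940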